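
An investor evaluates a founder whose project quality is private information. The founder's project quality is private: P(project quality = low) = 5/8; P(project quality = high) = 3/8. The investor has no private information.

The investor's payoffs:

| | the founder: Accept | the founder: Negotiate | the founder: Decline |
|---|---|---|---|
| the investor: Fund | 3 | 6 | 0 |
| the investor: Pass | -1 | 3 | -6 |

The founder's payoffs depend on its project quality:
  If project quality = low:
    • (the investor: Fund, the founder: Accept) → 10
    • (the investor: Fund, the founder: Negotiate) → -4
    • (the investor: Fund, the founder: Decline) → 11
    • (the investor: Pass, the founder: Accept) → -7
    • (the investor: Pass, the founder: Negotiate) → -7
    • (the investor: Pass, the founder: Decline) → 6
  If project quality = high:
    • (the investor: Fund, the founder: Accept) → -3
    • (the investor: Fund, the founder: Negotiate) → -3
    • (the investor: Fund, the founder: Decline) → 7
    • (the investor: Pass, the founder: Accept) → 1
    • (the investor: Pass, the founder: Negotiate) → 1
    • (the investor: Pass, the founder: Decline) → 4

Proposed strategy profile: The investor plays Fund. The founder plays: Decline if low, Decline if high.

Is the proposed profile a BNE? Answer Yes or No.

Yes

A profile is a BNE iff every type of every player is best-responding given beliefs about the other side.
The investor plays Fund: E[Fund] = 5/8·(0) + 3/8·(0) = 0; E[Pass] = -6. Best-responding. ✓
The founder (project quality low), facing Fund: Accept gives 10, Negotiate gives -4, Decline gives 11. Proposed Decline is best. ✓
The founder (project quality high), facing Fund: Accept gives -3, Negotiate gives -3, Decline gives 7. Proposed Decline is best. ✓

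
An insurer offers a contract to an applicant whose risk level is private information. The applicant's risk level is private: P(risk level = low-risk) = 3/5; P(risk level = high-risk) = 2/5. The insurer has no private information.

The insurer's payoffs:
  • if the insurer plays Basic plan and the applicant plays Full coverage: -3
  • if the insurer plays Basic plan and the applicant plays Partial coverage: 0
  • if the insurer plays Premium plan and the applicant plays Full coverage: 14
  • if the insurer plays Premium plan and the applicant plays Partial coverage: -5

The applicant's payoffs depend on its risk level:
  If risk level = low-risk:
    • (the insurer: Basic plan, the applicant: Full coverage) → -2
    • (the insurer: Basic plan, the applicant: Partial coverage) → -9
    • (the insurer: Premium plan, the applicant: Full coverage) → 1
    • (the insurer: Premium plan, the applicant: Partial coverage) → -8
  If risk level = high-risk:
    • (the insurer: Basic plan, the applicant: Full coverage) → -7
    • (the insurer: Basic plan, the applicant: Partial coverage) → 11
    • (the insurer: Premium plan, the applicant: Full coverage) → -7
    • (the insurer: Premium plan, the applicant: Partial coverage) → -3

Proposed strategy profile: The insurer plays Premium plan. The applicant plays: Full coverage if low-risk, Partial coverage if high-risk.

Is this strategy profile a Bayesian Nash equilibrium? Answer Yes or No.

Yes

A profile is a BNE iff every type of every player is best-responding given beliefs about the other side.
The insurer plays Premium plan: E[Premium plan] = 3/5·(14) + 2/5·(-5) = 32/5; E[Basic plan] = -9/5. Best-responding. ✓
The applicant (risk level low-risk), facing Premium plan: Full coverage gives 1, Partial coverage gives -8. Proposed Full coverage is best. ✓
The applicant (risk level high-risk), facing Premium plan: Full coverage gives -7, Partial coverage gives -3. Proposed Partial coverage is best. ✓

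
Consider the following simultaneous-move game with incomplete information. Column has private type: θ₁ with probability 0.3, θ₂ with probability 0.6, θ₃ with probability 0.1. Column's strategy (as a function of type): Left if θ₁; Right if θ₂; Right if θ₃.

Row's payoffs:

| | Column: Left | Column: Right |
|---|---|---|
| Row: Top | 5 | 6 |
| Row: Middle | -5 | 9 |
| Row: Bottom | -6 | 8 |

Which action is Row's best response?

E[Top] = 0.3·(5) + 0.6·(6) + 0.1·(6) = 5.7
E[Middle] = 0.3·(-5) + 0.6·(9) + 0.1·(9) = 4.8
E[Bottom] = 0.3·(-6) + 0.6·(8) + 0.1·(8) = 3.8
Best response: Top (5.7 is the largest).

Top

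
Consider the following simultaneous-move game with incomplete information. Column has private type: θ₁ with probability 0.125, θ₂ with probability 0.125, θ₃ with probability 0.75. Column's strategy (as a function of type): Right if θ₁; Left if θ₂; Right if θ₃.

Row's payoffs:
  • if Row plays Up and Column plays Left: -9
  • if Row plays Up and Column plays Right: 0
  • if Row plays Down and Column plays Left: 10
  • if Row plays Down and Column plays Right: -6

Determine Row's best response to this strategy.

E[Up] = 0.125·(0) + 0.125·(-9) + 0.75·(0) = -1.125
E[Down] = 0.125·(-6) + 0.125·(10) + 0.75·(-6) = -4
Best response: Up (-1.125 is the largest).

Up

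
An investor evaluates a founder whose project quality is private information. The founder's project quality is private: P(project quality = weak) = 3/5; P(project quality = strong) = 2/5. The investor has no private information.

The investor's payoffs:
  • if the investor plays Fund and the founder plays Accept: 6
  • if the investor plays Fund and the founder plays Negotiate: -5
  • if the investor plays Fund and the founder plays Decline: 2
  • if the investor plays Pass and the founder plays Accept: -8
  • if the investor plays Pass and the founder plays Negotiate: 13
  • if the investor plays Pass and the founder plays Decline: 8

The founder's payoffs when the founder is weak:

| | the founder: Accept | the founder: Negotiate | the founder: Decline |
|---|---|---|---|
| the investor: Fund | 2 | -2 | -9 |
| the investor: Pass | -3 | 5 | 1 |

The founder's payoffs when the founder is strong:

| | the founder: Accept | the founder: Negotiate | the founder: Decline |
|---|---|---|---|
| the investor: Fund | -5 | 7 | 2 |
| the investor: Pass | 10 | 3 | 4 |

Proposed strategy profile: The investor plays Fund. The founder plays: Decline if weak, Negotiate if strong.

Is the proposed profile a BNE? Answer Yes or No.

No

A profile is a BNE iff every type of every player is best-responding given beliefs about the other side.
The investor plays Fund: E[Fund] = 3/5·(2) + 2/5·(-5) = -4/5; E[Pass] = 10. Not best-responding. ✗
The founder (project quality weak), facing Fund: Accept gives 2, Negotiate gives -2, Decline gives -9. Proposed Decline is not best — profitable deviation exists. ✗
The founder (project quality strong), facing Fund: Accept gives -5, Negotiate gives 7, Decline gives 2. Proposed Negotiate is best. ✓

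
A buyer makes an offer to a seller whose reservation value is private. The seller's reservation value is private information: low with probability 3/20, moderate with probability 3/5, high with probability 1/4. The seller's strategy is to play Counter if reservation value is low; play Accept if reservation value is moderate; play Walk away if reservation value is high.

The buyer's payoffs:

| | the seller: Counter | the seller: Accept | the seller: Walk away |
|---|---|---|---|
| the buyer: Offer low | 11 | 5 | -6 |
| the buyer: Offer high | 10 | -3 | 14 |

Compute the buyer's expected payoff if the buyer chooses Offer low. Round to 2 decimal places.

3.15

E[Offer low] = 3/20·11 + 3/5·5 + 1/4·(-6) = 33/20 + 3 + (-3/2) = 63/20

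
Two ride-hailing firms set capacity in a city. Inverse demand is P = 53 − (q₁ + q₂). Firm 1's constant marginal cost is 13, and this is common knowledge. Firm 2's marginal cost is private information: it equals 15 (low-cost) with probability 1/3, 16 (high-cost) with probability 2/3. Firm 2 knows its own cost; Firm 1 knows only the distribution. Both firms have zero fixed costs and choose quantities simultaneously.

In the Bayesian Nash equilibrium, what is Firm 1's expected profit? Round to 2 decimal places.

Each type of Firm 2 best-responds to q₁; Firm 1 best-responds to the expected q₂ over Firm 2's types.
Firm 2 with cost c maximizes (53 − (q₁+q₂) − c)·q₂, giving q₂(c) = (53 − c − q₁)/2.
E[c₂] = 1/3·15 + 2/3·16 = 15.6667
Firm 1's FOC against E[q₂] yields q₁ = (53 − 2·13 + E[c₂])/3 = (53 − 26 + 15.6667)/3 = 14.2222.
E[P] = 53 − (q₁ + E[q₂]) = 27.2222; Firm 1's expected profit = (E[P] − 13)·q₁ = (27.2222 − 13)·14.2222 = 202.272.

202.27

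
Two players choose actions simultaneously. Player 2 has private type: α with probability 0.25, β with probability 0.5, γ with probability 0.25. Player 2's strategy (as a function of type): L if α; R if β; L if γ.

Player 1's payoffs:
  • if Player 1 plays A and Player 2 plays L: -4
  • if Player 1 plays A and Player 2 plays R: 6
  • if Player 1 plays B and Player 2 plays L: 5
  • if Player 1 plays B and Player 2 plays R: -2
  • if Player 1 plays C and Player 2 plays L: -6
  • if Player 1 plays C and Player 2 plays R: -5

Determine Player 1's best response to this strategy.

Compute Player 1's expected payoff for each action, taking the expectation over Player 2's type.
E[A] = 0.25·(-4) + 0.5·(6) + 0.25·(-4) = 1
E[B] = 0.25·(5) + 0.5·(-2) + 0.25·(5) = 1.5
E[C] = 0.25·(-6) + 0.5·(-5) + 0.25·(-6) = -5.5
Best response: B (1.5 is the largest).

B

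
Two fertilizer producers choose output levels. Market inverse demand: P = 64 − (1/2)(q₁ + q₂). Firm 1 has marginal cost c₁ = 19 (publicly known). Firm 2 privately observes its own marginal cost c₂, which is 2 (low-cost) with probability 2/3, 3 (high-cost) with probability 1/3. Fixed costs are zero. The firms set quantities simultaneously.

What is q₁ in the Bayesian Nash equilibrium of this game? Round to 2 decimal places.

18.89

Each type of Firm 2 best-responds to q₁; Firm 1 best-responds to the expected q₂ over Firm 2's types.
Firm 2 with cost c maximizes (64 − (1/2)(q₁+q₂) − c)·q₂, giving q₂(c) = (64 − c − (1/2)q₁).
E[c₂] = 2/3·2 + 1/3·3 = 2.33333
Firm 1's FOC against E[q₂] yields q₁ = (64 − 2·19 + E[c₂])/(3/2) = (64 − 38 + 2.33333)/(3/2) = 18.8889.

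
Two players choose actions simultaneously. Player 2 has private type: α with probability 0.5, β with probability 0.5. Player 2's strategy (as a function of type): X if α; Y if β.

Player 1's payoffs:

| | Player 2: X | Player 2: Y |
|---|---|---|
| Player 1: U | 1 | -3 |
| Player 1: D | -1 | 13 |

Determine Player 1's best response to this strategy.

D

E[U] = 0.5·(1) + 0.5·(-3) = -1
E[D] = 0.5·(-1) + 0.5·(13) = 6
Best response: D (6 is the largest).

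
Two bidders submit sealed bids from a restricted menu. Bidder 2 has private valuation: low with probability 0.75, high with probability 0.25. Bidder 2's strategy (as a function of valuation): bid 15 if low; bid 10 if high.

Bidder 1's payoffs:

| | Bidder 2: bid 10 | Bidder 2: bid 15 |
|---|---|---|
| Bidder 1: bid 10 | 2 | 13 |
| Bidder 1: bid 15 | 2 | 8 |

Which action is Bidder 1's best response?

Compute Bidder 1's expected payoff for each action, taking the expectation over Bidder 2's type.
E[bid 10] = 0.75·(13) + 0.25·(2) = 10.25
E[bid 15] = 0.75·(8) + 0.25·(2) = 6.5
Best response: bid 10 (10.25 is the largest).

bid 10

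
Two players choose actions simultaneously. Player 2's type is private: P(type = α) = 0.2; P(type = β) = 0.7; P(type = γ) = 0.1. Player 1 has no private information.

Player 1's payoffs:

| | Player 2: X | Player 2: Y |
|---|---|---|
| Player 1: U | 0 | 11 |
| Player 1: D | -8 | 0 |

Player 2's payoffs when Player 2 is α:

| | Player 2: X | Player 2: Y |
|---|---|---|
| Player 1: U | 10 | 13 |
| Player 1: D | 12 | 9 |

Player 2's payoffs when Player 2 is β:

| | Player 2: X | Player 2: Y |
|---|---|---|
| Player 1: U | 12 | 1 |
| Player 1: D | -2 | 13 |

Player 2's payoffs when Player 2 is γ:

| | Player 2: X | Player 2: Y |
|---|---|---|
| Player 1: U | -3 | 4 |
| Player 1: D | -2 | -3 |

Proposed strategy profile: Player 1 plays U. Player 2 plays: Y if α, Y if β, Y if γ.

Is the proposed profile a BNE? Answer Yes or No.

No

A profile is a BNE iff every type of every player is best-responding given beliefs about the other side.
Player 1 plays U: E[U] = 0.2·(11) + 0.7·(11) + 0.1·(11) = 11; E[D] = 0. Best-responding. ✓
Player 2 (type α), facing U: X gives 10, Y gives 13. Proposed Y is best. ✓
Player 2 (type β), facing U: X gives 12, Y gives 1. Proposed Y is not best — profitable deviation exists. ✗
Player 2 (type γ), facing U: X gives -3, Y gives 4. Proposed Y is best. ✓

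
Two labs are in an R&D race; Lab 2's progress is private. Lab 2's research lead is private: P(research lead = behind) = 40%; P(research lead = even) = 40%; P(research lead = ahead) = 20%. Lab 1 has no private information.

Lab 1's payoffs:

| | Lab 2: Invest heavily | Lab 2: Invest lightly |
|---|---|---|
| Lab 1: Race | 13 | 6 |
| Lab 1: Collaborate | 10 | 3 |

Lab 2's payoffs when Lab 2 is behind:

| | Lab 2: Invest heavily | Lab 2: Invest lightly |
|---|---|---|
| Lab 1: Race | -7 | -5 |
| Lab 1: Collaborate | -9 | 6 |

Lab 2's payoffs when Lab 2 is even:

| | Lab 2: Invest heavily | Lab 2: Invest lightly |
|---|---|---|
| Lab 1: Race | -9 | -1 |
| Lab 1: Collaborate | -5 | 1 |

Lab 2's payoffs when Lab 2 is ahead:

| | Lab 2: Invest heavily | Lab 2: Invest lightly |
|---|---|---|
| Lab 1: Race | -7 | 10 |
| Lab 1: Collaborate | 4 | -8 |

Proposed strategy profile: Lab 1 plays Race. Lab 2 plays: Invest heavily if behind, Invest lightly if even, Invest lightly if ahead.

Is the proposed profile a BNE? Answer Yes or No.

A profile is a BNE iff every type of every player is best-responding given beliefs about the other side.
Lab 1 plays Race: E[Race] = 0.4·(13) + 0.4·(6) + 0.2·(6) = 8.8; E[Collaborate] = 5.8. Best-responding. ✓
Lab 2 (research lead behind), facing Race: Invest heavily gives -7, Invest lightly gives -5. Proposed Invest heavily is not best — profitable deviation exists. ✗
Lab 2 (research lead even), facing Race: Invest heavily gives -9, Invest lightly gives -1. Proposed Invest lightly is best. ✓
Lab 2 (research lead ahead), facing Race: Invest heavily gives -7, Invest lightly gives 10. Proposed Invest lightly is best. ✓

No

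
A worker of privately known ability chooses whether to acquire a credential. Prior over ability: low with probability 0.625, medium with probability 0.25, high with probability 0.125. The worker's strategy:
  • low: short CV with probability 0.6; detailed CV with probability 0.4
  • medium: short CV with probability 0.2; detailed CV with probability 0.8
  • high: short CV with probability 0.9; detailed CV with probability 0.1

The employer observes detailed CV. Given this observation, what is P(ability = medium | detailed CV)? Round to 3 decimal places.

P(detailed CV) = 0.625·0.4 + 0.25·0.8 + 0.125·0.1 = 0.4625
P(medium | detailed CV) = (0.25·0.8) / 0.4625 = 0.2 / 0.4625 = 0.432432

0.432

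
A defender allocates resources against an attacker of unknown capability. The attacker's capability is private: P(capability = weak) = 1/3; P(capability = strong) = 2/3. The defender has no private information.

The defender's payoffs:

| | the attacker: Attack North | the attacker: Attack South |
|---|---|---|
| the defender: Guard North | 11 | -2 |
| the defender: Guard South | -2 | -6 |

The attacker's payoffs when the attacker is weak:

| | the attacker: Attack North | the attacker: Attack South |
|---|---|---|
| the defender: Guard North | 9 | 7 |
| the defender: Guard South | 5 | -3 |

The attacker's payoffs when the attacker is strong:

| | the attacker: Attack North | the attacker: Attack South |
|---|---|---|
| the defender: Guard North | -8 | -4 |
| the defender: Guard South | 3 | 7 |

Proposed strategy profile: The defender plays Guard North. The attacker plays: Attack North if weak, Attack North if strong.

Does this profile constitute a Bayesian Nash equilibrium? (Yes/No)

No

The defender plays Guard North: E[Guard North] = 1/3·(11) + 2/3·(11) = 11; E[Guard South] = -2. Best-responding. ✓
The attacker (capability weak), facing Guard North: Attack North gives 9, Attack South gives 7. Proposed Attack North is best. ✓
The attacker (capability strong), facing Guard North: Attack North gives -8, Attack South gives -4. Proposed Attack North is not best — profitable deviation exists. ✗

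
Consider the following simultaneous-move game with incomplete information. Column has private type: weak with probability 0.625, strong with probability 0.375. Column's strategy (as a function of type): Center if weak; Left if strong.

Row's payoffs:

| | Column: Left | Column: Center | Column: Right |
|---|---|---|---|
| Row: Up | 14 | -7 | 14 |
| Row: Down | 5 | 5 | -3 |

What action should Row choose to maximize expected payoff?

E[Up] = 0.625·(-7) + 0.375·(14) = 0.875
E[Down] = 0.625·(5) + 0.375·(5) = 5
Best response: Down (5 is the largest).

Down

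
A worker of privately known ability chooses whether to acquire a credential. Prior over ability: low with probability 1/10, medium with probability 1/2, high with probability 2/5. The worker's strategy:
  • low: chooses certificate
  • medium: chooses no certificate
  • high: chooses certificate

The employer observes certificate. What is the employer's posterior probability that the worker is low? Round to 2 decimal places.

0.20

P(certificate) = (1/10)·1 + (1/2)·0 + (2/5)·1 = 1/2
P(low | certificate) = ((1/10)·1) / (1/2) = (1/10) / (1/2) = 1/5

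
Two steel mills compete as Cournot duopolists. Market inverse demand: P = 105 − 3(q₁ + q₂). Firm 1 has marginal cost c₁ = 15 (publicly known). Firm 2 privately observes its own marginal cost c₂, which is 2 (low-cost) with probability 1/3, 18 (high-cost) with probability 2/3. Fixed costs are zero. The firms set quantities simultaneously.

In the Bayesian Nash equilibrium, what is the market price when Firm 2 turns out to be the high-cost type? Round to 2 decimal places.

46.89

Firm 2 with cost c maximizes (105 − 3(q₁+q₂) − c)·q₂, giving q₂(c) = (105 − c − 3q₁)/6.
E[c₂] = 1/3·2 + 2/3·18 = 12.6667
Firm 1's FOC against E[q₂] yields q₁ = (105 − 2·15 + E[c₂])/9 = (105 − 30 + 12.6667)/9 = 9.74074.
q₂(high-cost) = 9.62963, so P = 105 − 3·(9.74074 + 9.62963) = 46.8889.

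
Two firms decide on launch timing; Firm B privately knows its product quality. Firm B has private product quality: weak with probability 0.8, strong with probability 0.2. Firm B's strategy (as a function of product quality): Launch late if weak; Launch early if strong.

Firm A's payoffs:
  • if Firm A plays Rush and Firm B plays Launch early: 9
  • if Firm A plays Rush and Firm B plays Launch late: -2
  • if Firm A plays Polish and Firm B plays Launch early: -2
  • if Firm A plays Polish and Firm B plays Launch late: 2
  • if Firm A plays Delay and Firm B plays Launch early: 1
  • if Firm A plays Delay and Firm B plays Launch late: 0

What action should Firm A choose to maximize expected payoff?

Polish

E[Rush] = 0.8·(-2) + 0.2·(9) = 0.2
E[Polish] = 0.8·(2) + 0.2·(-2) = 1.2
E[Delay] = 0.8·(0) + 0.2·(1) = 0.2
Best response: Polish (1.2 is the largest).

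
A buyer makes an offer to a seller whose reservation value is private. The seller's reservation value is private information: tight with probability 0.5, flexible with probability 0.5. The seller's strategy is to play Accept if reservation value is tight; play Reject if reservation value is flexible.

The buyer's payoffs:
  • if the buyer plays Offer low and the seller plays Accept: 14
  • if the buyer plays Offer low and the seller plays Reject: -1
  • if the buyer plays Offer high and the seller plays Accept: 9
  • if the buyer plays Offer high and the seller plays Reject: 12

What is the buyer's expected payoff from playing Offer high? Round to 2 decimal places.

10.50

Take the expectation over the seller's reservation value, weighting each type's action by its prior probability.
E[Offer high] = 0.5·9 + 0.5·12 = 4.5 + 6 = 10.5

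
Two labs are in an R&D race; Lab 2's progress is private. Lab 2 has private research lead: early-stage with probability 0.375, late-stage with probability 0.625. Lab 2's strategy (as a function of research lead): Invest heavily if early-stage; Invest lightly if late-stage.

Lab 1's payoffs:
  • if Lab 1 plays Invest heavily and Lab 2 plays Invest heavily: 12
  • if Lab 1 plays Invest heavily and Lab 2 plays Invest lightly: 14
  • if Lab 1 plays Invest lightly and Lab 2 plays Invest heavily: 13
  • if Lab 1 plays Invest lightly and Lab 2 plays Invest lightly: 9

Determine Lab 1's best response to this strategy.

Invest heavily

Compute Lab 1's expected payoff for each action, taking the expectation over Lab 2's type.
E[Invest heavily] = 0.375·(12) + 0.625·(14) = 13.25
E[Invest lightly] = 0.375·(13) + 0.625·(9) = 10.5
Best response: Invest heavily (13.25 is the largest).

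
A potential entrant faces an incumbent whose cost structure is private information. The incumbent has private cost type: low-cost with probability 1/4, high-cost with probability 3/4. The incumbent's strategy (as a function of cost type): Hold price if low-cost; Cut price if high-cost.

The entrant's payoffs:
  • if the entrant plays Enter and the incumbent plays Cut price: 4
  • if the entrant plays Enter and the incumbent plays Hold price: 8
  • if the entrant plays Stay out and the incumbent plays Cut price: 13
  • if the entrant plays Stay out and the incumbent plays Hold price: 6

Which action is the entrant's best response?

E[Enter] = 1/4·(8) + 3/4·(4) = 5
E[Stay out] = 1/4·(6) + 3/4·(13) = 45/4
Best response: Stay out (45/4 is the largest).

Stay out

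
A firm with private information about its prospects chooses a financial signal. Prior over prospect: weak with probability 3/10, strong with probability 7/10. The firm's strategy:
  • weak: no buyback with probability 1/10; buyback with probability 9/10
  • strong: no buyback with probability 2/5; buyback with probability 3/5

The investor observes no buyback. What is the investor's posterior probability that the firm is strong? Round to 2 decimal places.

P(no buyback) = (3/10)·(1/10) + (7/10)·(2/5) = 31/100
P(strong | no buyback) = ((7/10)·(2/5)) / (31/100) = (7/25) / (31/100) = 28/31

0.90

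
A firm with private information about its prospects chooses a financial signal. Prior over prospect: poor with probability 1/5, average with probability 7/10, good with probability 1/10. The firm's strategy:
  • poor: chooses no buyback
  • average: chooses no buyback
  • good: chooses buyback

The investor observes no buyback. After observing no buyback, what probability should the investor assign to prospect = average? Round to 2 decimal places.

Apply Bayes' rule using the sender's strategy as the likelihood.
P(no buyback) = (1/5)·1 + (7/10)·1 + (1/10)·0 = 9/10
P(average | no buyback) = ((7/10)·1) / (9/10) = (7/10) / (9/10) = 7/9

0.78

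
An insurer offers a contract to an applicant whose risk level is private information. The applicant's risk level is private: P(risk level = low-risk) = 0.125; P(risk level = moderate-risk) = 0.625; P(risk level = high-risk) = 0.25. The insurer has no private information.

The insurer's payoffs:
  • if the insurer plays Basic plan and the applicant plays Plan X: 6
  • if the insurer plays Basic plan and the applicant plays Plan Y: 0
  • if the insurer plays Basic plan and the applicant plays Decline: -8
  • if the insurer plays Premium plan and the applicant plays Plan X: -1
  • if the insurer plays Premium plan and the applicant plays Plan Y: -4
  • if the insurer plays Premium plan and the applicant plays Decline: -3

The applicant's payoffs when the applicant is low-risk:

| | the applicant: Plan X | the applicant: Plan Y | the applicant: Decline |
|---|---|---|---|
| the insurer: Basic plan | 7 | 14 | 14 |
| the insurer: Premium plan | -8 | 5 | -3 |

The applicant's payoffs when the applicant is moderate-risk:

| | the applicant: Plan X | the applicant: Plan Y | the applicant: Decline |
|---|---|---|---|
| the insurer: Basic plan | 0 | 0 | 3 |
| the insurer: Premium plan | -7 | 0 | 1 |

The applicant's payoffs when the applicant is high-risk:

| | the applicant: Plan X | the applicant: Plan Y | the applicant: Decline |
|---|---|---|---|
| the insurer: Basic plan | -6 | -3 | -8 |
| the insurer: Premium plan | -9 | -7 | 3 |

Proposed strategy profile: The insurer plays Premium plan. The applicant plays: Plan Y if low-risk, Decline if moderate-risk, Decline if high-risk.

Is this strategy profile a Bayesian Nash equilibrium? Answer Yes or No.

The insurer plays Premium plan: E[Premium plan] = 0.125·(-4) + 0.625·(-3) + 0.25·(-3) = -3.125; E[Basic plan] = -7. Best-responding. ✓
The applicant (risk level low-risk), facing Premium plan: Plan X gives -8, Plan Y gives 5, Decline gives -3. Proposed Plan Y is best. ✓
The applicant (risk level moderate-risk), facing Premium plan: Plan X gives -7, Plan Y gives 0, Decline gives 1. Proposed Decline is best. ✓
The applicant (risk level high-risk), facing Premium plan: Plan X gives -9, Plan Y gives -7, Decline gives 3. Proposed Decline is best. ✓

Yes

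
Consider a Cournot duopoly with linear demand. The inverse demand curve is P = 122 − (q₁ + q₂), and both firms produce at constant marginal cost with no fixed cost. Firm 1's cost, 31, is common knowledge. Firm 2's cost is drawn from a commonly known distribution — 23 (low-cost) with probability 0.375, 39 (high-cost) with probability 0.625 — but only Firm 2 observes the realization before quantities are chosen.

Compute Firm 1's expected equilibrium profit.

961

Firm 2 with cost c maximizes (122 − (q₁+q₂) − c)·q₂, giving q₂(c) = (122 − c − q₁)/2.
E[c₂] = 0.375·23 + 0.625·39 = 33
Firm 1's FOC against E[q₂] yields q₁ = (122 − 2·31 + E[c₂])/3 = (122 − 62 + 33)/3 = 31.
E[P] = 122 − (q₁ + E[q₂]) = 62; Firm 1's expected profit = (E[P] − 31)·q₁ = (62 − 31)·31 = 961.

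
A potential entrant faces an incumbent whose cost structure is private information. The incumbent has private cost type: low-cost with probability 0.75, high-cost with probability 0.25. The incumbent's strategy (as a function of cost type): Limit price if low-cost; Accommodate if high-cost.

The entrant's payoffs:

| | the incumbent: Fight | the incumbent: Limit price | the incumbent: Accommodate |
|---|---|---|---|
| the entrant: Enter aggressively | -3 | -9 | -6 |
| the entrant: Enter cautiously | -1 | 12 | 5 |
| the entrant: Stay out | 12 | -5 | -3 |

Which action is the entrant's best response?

Enter cautiously

E[Enter aggressively] = 0.75·(-9) + 0.25·(-6) = -8.25
E[Enter cautiously] = 0.75·(12) + 0.25·(5) = 10.25
E[Stay out] = 0.75·(-5) + 0.25·(-3) = -4.5
Best response: Enter cautiously (10.25 is the largest).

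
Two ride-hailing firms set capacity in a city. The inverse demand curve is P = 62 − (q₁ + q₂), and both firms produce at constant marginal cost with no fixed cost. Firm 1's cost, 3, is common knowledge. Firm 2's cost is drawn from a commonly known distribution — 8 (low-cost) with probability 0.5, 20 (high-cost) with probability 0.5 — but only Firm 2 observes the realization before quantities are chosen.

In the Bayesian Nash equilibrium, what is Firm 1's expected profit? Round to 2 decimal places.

Firm 2 with cost c maximizes (62 − (q₁+q₂) − c)·q₂, giving q₂(c) = (62 − c − q₁)/2.
E[c₂] = 0.5·8 + 0.5·20 = 14
Firm 1's FOC against E[q₂] yields q₁ = (62 − 2·3 + E[c₂])/3 = (62 − 6 + 14)/3 = 23.3333.
E[P] = 62 − (q₁ + E[q₂]) = 26.3333; Firm 1's expected profit = (E[P] − 3)·q₁ = (26.3333 − 3)·23.3333 = 544.444.

544.44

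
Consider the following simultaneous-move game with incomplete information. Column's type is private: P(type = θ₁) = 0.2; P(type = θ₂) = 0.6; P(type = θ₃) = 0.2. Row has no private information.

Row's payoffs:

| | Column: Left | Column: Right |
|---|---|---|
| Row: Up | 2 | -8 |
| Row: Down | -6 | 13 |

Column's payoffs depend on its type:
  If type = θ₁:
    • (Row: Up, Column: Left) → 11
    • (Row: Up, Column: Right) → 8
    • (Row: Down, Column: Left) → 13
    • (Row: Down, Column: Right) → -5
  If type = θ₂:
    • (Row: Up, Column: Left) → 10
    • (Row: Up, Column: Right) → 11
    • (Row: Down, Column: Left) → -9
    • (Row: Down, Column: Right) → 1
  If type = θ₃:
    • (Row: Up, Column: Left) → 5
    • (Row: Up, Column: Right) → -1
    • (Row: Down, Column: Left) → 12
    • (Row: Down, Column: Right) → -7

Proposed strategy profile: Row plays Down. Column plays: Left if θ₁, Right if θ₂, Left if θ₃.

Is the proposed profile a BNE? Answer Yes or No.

A profile is a BNE iff every type of every player is best-responding given beliefs about the other side.
Row plays Down: E[Down] = 0.2·(-6) + 0.6·(13) + 0.2·(-6) = 5.4; E[Up] = -4. Best-responding. ✓
Column (type θ₁), facing Down: Left gives 13, Right gives -5. Proposed Left is best. ✓
Column (type θ₂), facing Down: Left gives -9, Right gives 1. Proposed Right is best. ✓
Column (type θ₃), facing Down: Left gives 12, Right gives -7. Proposed Left is best. ✓

Yes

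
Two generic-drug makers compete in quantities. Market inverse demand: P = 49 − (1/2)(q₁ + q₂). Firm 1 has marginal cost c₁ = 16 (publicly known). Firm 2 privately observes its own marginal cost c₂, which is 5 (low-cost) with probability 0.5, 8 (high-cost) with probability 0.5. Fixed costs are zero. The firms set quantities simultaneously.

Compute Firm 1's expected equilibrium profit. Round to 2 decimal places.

Type-c best response for Firm 2: q₂(c) = (49 − c) − q₁/2.
Firm 1 maximizes expected profit; its first-order condition is 49 − q₁ − (1/2)E[q₂] − 16 = 0.
Substituting E[q₂] and solving: E[c₂] = 6.5, so q₁ = (49 − 2·16 + 6.5)/(3/2) = 15.6667.
E[P] = 49 − (1/2)·(q₁ + E[q₂]) = 23.8333; Firm 1's expected profit = (E[P] − 16)·q₁ = (23.8333 − 16)·15.6667 = 122.722.

122.72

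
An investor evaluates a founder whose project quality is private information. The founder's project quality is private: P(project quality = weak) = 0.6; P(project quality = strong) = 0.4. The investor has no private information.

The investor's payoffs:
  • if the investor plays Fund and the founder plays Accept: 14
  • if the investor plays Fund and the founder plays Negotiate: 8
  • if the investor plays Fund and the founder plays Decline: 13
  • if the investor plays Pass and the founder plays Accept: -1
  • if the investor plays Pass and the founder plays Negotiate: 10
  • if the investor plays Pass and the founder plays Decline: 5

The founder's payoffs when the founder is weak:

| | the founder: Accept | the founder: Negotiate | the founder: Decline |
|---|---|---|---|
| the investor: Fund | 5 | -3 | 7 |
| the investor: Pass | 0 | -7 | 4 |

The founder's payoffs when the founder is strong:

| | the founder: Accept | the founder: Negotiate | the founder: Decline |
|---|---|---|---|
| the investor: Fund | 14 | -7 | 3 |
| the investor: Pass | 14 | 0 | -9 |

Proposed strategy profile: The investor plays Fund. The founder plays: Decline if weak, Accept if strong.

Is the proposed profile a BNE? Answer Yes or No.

The investor plays Fund: E[Fund] = 0.6·(13) + 0.4·(14) = 13.4; E[Pass] = 2.6. Best-responding. ✓
The founder (project quality weak), facing Fund: Accept gives 5, Negotiate gives -3, Decline gives 7. Proposed Decline is best. ✓
The founder (project quality strong), facing Fund: Accept gives 14, Negotiate gives -7, Decline gives 3. Proposed Accept is best. ✓

Yes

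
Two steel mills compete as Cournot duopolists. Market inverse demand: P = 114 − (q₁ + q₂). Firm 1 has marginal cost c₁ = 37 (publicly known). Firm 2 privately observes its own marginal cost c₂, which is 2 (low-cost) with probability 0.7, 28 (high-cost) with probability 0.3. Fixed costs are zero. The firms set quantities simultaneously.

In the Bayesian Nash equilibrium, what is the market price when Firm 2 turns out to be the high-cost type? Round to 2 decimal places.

62.70

Type-c best response for Firm 2: q₂(c) = (114 − c)/2 − q₁/2.
Firm 1 maximizes expected profit; its first-order condition is 114 − 2q₁ − E[q₂] − 37 = 0.
Substituting E[q₂] and solving: E[c₂] = 9.8, so q₁ = (114 − 2·37 + 9.8)/3 = 16.6.
q₂(high-cost) = 34.7, so P = 114 − (16.6 + 34.7) = 62.7.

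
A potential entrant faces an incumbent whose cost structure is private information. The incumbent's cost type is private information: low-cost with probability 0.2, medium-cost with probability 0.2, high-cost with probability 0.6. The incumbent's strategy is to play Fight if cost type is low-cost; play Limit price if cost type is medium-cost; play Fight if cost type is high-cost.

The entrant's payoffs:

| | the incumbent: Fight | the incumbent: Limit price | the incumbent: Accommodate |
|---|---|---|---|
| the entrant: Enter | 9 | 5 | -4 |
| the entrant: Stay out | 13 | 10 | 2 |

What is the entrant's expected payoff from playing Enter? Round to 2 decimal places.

8.20

E[Enter] = 0.2·9 + 0.2·5 + 0.6·9 = 1.8 + 1 + 5.4 = 8.2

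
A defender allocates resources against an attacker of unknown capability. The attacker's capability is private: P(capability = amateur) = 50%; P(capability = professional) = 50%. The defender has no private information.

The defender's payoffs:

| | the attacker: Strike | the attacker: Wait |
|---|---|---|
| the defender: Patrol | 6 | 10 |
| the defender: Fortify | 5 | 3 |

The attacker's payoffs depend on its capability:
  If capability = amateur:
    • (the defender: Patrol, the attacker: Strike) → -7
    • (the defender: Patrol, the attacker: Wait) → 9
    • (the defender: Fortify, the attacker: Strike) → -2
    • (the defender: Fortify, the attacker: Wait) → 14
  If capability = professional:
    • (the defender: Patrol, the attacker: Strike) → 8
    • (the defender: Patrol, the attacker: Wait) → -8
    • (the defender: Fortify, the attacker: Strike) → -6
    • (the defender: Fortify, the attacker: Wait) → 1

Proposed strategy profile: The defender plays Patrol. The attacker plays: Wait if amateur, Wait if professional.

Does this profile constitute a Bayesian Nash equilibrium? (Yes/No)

The defender plays Patrol: E[Patrol] = 0.5·(10) + 0.5·(10) = 10; E[Fortify] = 3. Best-responding. ✓
The attacker (capability amateur), facing Patrol: Strike gives -7, Wait gives 9. Proposed Wait is best. ✓
The attacker (capability professional), facing Patrol: Strike gives 8, Wait gives -8. Proposed Wait is not best — profitable deviation exists. ✗

No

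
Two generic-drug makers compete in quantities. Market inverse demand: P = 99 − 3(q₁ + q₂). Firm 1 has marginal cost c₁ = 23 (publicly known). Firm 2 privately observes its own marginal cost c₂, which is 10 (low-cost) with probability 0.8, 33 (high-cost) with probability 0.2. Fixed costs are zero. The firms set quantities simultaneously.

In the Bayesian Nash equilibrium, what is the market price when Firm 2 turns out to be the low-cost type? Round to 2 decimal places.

43.23

Firm 2 with cost c maximizes (99 − 3(q₁+q₂) − c)·q₂, giving q₂(c) = (99 − c − 3q₁)/6.
E[c₂] = 0.8·10 + 0.2·33 = 14.6
Firm 1's FOC against E[q₂] yields q₁ = (99 − 2·23 + E[c₂])/9 = (99 − 46 + 14.6)/9 = 7.51111.
q₂(low-cost) = 11.0778, so P = 99 − 3·(7.51111 + 11.0778) = 43.2333.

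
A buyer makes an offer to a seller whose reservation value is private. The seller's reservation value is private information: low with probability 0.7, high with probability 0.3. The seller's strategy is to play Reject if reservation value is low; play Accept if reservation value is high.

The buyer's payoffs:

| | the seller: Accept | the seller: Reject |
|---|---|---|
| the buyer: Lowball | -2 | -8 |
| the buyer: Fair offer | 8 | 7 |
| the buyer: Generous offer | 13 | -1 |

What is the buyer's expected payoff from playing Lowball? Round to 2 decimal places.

E[Lowball] = 0.7·(-8) + 0.3·(-2) = (-5.6) + (-0.6) = -6.2

-6.20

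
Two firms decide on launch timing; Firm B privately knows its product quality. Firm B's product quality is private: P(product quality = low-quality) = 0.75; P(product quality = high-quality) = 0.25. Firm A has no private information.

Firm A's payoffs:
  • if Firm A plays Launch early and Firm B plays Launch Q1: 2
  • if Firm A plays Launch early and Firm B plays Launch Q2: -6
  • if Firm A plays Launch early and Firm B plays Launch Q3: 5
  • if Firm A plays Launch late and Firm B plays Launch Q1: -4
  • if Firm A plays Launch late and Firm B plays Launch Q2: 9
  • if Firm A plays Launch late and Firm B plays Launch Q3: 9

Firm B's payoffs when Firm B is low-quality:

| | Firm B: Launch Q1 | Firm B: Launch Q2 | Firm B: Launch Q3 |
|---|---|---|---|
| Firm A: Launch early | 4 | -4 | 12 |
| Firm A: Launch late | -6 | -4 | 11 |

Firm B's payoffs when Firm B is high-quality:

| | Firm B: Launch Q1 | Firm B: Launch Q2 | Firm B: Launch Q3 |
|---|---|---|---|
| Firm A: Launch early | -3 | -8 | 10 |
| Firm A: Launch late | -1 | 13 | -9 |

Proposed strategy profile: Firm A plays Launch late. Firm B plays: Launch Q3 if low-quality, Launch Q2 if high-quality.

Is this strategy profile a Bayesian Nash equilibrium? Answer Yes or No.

Yes

Firm A plays Launch late: E[Launch late] = 0.75·(9) + 0.25·(9) = 9; E[Launch early] = 2.25. Best-responding. ✓
Firm B (product quality low-quality), facing Launch late: Launch Q1 gives -6, Launch Q2 gives -4, Launch Q3 gives 11. Proposed Launch Q3 is best. ✓
Firm B (product quality high-quality), facing Launch late: Launch Q1 gives -1, Launch Q2 gives 13, Launch Q3 gives -9. Proposed Launch Q2 is best. ✓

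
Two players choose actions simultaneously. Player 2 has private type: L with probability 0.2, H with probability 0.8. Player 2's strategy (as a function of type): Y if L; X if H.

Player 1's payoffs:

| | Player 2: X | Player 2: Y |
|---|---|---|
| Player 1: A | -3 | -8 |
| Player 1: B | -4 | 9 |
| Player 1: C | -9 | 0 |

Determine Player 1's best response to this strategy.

Compute Player 1's expected payoff for each action, taking the expectation over Player 2's type.
E[A] = 0.2·(-8) + 0.8·(-3) = -4
E[B] = 0.2·(9) + 0.8·(-4) = -1.4
E[C] = 0.2·(0) + 0.8·(-9) = -7.2
Best response: B (-1.4 is the largest).

B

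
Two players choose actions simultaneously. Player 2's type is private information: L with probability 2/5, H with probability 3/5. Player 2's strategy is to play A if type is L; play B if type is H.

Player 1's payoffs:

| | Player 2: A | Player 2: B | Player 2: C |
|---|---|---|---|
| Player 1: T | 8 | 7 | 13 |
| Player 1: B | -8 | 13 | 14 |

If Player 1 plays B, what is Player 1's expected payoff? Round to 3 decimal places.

4.600

E[B] = 2/5·(-8) + 3/5·13 = (-16/5) + 39/5 = 23/5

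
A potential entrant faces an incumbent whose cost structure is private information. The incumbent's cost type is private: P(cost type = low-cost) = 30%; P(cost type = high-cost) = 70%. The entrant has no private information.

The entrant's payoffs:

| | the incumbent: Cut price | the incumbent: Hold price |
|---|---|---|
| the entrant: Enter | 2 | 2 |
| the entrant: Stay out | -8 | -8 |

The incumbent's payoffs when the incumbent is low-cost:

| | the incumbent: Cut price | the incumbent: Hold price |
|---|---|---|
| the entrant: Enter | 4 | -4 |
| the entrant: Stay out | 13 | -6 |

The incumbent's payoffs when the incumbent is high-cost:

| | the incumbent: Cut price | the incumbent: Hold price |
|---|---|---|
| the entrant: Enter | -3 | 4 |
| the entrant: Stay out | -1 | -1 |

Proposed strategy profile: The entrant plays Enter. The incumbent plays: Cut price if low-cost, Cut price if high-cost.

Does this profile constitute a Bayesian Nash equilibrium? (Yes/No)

No

The entrant plays Enter: E[Enter] = 0.3·(2) + 0.7·(2) = 2; E[Stay out] = -8. Best-responding. ✓
The incumbent (cost type low-cost), facing Enter: Cut price gives 4, Hold price gives -4. Proposed Cut price is best. ✓
The incumbent (cost type high-cost), facing Enter: Cut price gives -3, Hold price gives 4. Proposed Cut price is not best — profitable deviation exists. ✗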